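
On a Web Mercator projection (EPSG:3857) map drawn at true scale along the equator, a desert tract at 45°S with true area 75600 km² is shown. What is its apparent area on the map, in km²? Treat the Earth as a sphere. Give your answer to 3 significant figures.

For Mercator, h = k = sec φ (a conformal cylindrical projection has a single point scale, 1/cos φ).
Areal scale = k² = sec²φ = 1/cos²(45°) = 1/0.7071² = 2.000.
Apparent area = 75600 × 2.000 ≈ 151000 km².

151000 km²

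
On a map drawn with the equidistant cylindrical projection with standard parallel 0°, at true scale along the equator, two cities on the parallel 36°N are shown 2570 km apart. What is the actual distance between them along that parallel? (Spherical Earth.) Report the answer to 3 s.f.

For the equirectangular projection with φ₀ = 0 (plate carrée), h = 1 along meridians and k = sec φ along parallels.
Along the parallel at 36°, map distances are exaggerated by k = sec 36° = 1.236.
True distance = 2570 / 1.236 = 2570 × cos 36° ≈ 2080 km.

2080 km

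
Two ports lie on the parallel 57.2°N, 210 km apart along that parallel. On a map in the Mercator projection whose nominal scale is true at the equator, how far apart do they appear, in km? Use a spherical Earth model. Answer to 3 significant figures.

388 km

Mercator is conformal, so the point scale is isotropic: h = k = sec φ = 1/cos φ.
Along the parallel, k = sec 57.2° = 1/0.5417 = 1.846.
Map distance = 210 × 1.846 ≈ 388 km.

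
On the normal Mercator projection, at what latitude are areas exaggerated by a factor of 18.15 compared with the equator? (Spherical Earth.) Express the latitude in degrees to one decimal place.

76.4°

Mercator areal scale is sec²φ.
sec²φ = 18.15  ⇒  cos²φ = 0.05510  ⇒  cos φ = 0.2347.
φ = arccos(0.2347) ≈ 76.4°.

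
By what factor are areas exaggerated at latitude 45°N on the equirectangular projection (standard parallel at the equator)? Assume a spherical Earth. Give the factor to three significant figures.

For the equirectangular projection with φ₀ = 0 (plate carrée), h = 1 along meridians and k = sec φ along parallels.
Areal scale = h·k = 1 × sec φ; at 45°, h = 1.000, k = 1.414, so h·k = 1.414.

1.41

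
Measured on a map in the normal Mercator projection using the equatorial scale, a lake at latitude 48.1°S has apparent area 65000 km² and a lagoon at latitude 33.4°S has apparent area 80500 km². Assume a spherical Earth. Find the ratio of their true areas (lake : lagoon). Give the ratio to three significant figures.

0.517

Since Mercator area scale is 1/cos²φ, the true area equals the apparent area multiplied by cos²φ.
True area of lake: 65000 × cos²(48.1°) = 65000 × 0.4460 = 28990 km².
True area of lagoon: 80500 × cos²(33.4°) = 80500 × 0.6970 = 56110 km².
Ratio = 28990 / 56110 ≈ 0.517.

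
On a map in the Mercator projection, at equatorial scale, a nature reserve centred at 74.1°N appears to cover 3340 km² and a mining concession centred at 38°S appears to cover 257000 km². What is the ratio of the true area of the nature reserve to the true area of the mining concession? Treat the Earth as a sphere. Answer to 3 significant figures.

0.00157

Mercator's areal exaggeration is sec²φ; hence true area = (apparent area) · cos²φ.
True area of nature reserve: 3340 × cos²(74.1°) = 3340 × 0.07505 = 250.7 km².
True area of mining concession: 257000 × cos²(38°) = 257000 × 0.6210 = 159600 km².
Ratio = 250.7 / 159600 ≈ 0.00157.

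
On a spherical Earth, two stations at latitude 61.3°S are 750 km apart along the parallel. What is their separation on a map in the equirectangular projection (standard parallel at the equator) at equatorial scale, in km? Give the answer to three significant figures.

For the equirectangular projection with φ₀ = 0 (plate carrée), h = 1 along meridians and k = sec φ along parallels.
Along the parallel, k = sec 61.3° = 1/0.4802 = 2.082.
Map distance = 750 × 2.082 ≈ 1560 km.

1560 km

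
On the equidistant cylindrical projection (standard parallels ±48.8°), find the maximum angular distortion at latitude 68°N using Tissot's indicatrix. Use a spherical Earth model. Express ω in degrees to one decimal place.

31.9°

The equidistant cylindrical projection with φ₀ = 48.8° has h = 1 (meridians true) and k = cos φ₀ / cos φ along parallels.
At 68°: h = 1.000, k = 1.758; principal scales a = 1.758, b = 1.000.
sin(ω/2) = (a − b)/(a + b) = 0.7583/2.758 = 0.2749, so ω = 2 arcsin(0.2749) ≈ 31.9°.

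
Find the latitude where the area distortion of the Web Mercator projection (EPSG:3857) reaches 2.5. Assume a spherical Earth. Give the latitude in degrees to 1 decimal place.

Mercator areal scale is sec²φ.
sec²φ = 2.5  ⇒  cos²φ = 0.4000  ⇒  cos φ = 0.6325.
φ = arccos(0.6325) ≈ 50.8°.

50.8°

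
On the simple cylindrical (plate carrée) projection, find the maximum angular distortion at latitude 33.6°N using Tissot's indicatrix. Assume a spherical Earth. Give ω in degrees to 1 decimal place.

For the equirectangular projection with φ₀ = 0 (plate carrée), h = 1 along meridians and k = sec φ along parallels.
At 33.6°: h = 1.000, k = 1.201; principal scales a = 1.201, b = 1.000.
sin(ω/2) = (a − b)/(a + b) = 0.2006/2.201 = 0.09115, so ω = 2 arcsin(0.09115) ≈ 10.5°.

10.5°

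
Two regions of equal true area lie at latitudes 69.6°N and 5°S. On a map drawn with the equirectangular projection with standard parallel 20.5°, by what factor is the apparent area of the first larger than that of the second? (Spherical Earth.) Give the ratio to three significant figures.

With standard parallel φ₀ = 20.5°, the equirectangular projection gives x = Rλ cos φ₀, y = Rφ, so h = 1 and k = cos 20.5° / cos φ.
Areal scale at 69.6°: h·k = 1.000 × 2.687 = 2.687.
Areal scale at 5°: h·k = 1.000 × 0.9403 = 0.9403.
Ratio = 2.687/0.9403 ≈ 2.86.

2.86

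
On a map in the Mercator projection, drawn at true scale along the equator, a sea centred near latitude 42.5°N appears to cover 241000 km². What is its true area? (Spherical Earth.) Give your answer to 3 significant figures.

131000 km²

For Mercator, h = k = sec φ (a conformal cylindrical projection has a single point scale, 1/cos φ).
Areal scale = k² = sec²φ = 1/cos²(42.5°) = 1/0.7373² = 1.840.
True area = apparent / (areal scale) = 241000 / 1.840 ≈ 131000 km².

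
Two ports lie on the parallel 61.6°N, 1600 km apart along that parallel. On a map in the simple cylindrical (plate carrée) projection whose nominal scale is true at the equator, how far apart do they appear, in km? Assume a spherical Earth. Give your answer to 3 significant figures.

3360 km

Plate carrée maps x = Rλ, y = Rφ. The meridian scale is h = 1 and the parallel scale is k = 1/cos φ = sec φ.
Along the parallel, k = sec 61.6° = 1/0.4756 = 2.103.
Map distance = 1600 × 2.103 ≈ 3360 km.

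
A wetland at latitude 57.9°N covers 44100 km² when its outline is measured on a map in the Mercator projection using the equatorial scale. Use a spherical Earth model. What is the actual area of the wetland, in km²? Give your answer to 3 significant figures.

Mercator is conformal, so the point scale is isotropic: h = k = sec φ = 1/cos φ.
Areal scale = k² = sec²φ = 1/cos²(57.9°) = 1/0.5314² = 3.541.
True area = apparent / (areal scale) = 44100 / 3.541 ≈ 12500 km².

12500 km²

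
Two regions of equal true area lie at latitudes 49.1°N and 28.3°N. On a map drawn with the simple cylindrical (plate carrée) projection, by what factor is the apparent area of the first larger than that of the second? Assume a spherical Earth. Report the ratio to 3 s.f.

1.34

Plate carrée maps x = Rλ, y = Rφ. The meridian scale is h = 1 and the parallel scale is k = 1/cos φ = sec φ.
Areal scale at 49.1°: h·k = 1.000 × 1.527 = 1.527.
Areal scale at 28.3°: h·k = 1.000 × 1.136 = 1.136.
Ratio = 1.527/1.136 ≈ 1.34.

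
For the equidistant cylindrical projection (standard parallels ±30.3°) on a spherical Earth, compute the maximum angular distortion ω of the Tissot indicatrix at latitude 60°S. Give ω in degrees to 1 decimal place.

30.9°

In the equirectangular projection with standard parallel φ₀ = 30.3° (x = Rλ cos φ₀, y = Rφ), meridians are true-scale (h = 1) and the parallel scale is k = cos φ₀ / cos φ.
At 60°: h = 1.000, k = 1.727; principal scales a = 1.727, b = 1.000.
sin(ω/2) = (a − b)/(a + b) = 0.7268/2.727 = 0.2665, so ω = 2 arcsin(0.2665) ≈ 30.9°.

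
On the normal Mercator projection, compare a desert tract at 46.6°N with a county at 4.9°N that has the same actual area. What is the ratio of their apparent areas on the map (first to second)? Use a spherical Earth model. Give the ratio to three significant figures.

Mercator areal scale is sec²φ.
At 46.6°: sec²(46.6°) = 1/0.6871² = 2.118.
At 4.9°: sec²(4.9°) = 1/0.9963² = 1.007.
Ratio = 2.118/1.007 = cos²(4.9°)/cos²(46.6°) ≈ 2.10.

2.10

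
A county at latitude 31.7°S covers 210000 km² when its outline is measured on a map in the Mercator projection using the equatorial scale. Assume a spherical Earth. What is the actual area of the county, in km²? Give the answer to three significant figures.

152000 km²

The Mercator projection is conformal; its linear scale factor is the same in every direction and equals sec φ = 1/cos φ.
Areal scale = k² = sec²φ = 1/cos²(31.7°) = 1/0.8508² = 1.381.
True area = apparent / (areal scale) = 210000 / 1.381 ≈ 152000 km².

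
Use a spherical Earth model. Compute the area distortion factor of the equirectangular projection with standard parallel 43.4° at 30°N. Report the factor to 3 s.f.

0.839

With standard parallel φ₀ = 43.4°, the equirectangular projection gives x = Rλ cos φ₀, y = Rφ, so h = 1 and k = cos 43.4° / cos φ.
Areal scale = h·k = 1 × cos φ₀ / cos φ; at 30°, h = 1.000, k = 0.8390, so h·k = 0.8390.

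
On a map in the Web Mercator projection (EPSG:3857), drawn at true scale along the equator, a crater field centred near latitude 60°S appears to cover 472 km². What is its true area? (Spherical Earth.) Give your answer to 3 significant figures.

118 km²

The Mercator projection is conformal; its linear scale factor is the same in every direction and equals sec φ = 1/cos φ.
Areal scale = k² = sec²φ = 1/cos²(60°) = 1/0.5000² = 4.000.
True area = apparent / (areal scale) = 472 / 4.000 ≈ 118 km².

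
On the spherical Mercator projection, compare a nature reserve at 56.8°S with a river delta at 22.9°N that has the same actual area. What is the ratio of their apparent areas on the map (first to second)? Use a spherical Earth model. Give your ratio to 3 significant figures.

2.83

Mercator areal scale is sec²φ.
At 56.8°: sec²(56.8°) = 1/0.5476² = 3.335.
At 22.9°: sec²(22.9°) = 1/0.9212² = 1.178.
Ratio = 3.335/1.178 = cos²(22.9°)/cos²(56.8°) ≈ 2.83.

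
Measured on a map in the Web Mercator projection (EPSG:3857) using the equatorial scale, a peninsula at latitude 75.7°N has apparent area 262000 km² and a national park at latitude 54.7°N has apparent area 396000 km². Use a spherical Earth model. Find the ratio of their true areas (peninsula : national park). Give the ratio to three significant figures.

Since Mercator area scale is 1/cos²φ, the true area equals the apparent area multiplied by cos²φ.
True area of peninsula: 262000 × cos²(75.7°) = 262000 × 0.06101 = 15980 km².
True area of national park: 396000 × cos²(54.7°) = 396000 × 0.3339 = 132200 km².
Ratio = 15980 / 132200 ≈ 0.121.

0.121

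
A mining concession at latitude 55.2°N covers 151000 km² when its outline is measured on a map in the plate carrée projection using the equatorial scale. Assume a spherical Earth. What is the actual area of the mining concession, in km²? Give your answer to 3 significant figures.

In the plate carrée (x = Rλ, y = Rφ), meridians are true-scale (h = 1) and parallels are stretched by k = sec φ.
Areal scale = h·k = 1 × sec φ; at 55.2°, h = 1.000, k = 1.752, so h·k = 1.752.
True area = apparent / (areal scale) = 151000 / 1.752 ≈ 86200 km².

86200 km²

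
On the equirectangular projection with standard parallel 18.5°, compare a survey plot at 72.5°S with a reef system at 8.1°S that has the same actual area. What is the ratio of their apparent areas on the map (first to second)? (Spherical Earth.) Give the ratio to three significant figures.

3.29

In the equirectangular projection with standard parallel φ₀ = 18.5° (x = Rλ cos φ₀, y = Rφ), meridians are true-scale (h = 1) and the parallel scale is k = cos φ₀ / cos φ.
Areal scale at 72.5°: h·k = 1.000 × 3.154 = 3.154.
Areal scale at 8.1°: h·k = 1.000 × 0.9579 = 0.9579.
Ratio = 3.154/0.9579 ≈ 3.29.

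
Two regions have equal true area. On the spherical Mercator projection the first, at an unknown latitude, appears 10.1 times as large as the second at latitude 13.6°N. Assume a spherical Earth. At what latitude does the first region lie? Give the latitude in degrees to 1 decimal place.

72.2°

Mercator areal scale is sec²φ, so apparent-area ratio = sec²φ₁ / sec²φ₂ = cos²φ₂ / cos²φ₁.
cos²φ₂ / cos²φ₁ = 10.1  ⇒  cos φ₁ = cos 13.6° / √10.1 = 0.9720/3.178 = 0.3058.
φ₁ = arccos(0.3058) ≈ 72.2°.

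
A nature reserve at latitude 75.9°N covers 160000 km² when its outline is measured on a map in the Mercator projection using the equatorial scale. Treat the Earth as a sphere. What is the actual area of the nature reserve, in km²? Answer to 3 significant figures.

9500 km²

For Mercator, h = k = sec φ (a conformal cylindrical projection has a single point scale, 1/cos φ).
Areal scale = k² = sec²φ = 1/cos²(75.9°) = 1/0.2436² = 16.85.
True area = apparent / (areal scale) = 160000 / 16.85 ≈ 9500 km².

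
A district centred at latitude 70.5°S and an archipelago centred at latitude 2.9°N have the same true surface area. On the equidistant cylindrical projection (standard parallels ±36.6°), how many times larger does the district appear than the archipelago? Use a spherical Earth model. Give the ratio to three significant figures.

2.99

The equidistant cylindrical projection with φ₀ = 36.6° has h = 1 (meridians true) and k = cos φ₀ / cos φ along parallels.
Areal scale at 70.5°: h·k = 1.000 × 2.405 = 2.405.
Areal scale at 2.9°: h·k = 1.000 × 0.8038 = 0.8038.
Ratio = 2.405/0.8038 ≈ 2.99.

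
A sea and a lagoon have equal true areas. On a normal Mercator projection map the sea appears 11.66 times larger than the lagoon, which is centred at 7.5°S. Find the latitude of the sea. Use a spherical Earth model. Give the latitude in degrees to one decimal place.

For equal true areas on Mercator, apparent areas scale as sec²φ, so the ratio is cos²φ₂ / cos²φ₁.
cos²φ₂ / cos²φ₁ = 11.66  ⇒  cos φ₁ = cos 7.5° / √11.66 = 0.9914/3.415 = 0.2903.
φ₁ = arccos(0.2903) ≈ 73.1°.

73.1°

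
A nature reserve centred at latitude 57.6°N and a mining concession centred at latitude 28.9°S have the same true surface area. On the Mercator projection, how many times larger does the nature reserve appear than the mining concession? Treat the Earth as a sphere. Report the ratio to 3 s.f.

On Mercator, area is exaggerated by sec²φ = 1/cos²φ.
At 57.6°: sec²(57.6°) = 1/0.5358² = 3.483.
At 28.9°: sec²(28.9°) = 1/0.8755² = 1.305.
Ratio = 3.483/1.305 = cos²(28.9°)/cos²(57.6°) ≈ 2.67.

2.67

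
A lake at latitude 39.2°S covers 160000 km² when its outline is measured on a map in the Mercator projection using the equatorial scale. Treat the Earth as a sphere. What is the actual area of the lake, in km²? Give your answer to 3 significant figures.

96100 km²

Mercator is conformal, so the point scale is isotropic: h = k = sec φ = 1/cos φ.
Areal scale = k² = sec²φ = 1/cos²(39.2°) = 1/0.7749² = 1.665.
True area = apparent / (areal scale) = 160000 / 1.665 ≈ 96100 km².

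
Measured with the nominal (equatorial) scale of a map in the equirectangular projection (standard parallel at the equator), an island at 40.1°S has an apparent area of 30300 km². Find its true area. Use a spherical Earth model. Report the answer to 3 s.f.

In the plate carrée (x = Rλ, y = Rφ), meridians are true-scale (h = 1) and parallels are stretched by k = sec φ.
Areal scale = h·k = 1 × sec φ; at 40.1°, h = 1.000, k = 1.307, so h·k = 1.307.
True area = apparent / (areal scale) = 30300 / 1.307 ≈ 23200 km².

23200 km²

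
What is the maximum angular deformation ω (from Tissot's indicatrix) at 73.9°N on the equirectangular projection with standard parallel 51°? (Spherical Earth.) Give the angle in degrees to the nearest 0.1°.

The equidistant cylindrical projection with φ₀ = 51° has h = 1 (meridians true) and k = cos φ₀ / cos φ along parallels.
At 73.9°: h = 1.000, k = 2.269; principal scales a = 2.269, b = 1.000.
sin(ω/2) = (a − b)/(a + b) = 1.269/3.269 = 0.3883, so ω = 2 arcsin(0.3883) ≈ 45.7°.

45.7°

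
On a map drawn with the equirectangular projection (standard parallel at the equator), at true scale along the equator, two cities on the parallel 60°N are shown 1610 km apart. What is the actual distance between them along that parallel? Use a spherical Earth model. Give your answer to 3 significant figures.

805 km

Plate carrée maps x = Rλ, y = Rφ. The meridian scale is h = 1 and the parallel scale is k = 1/cos φ = sec φ.
Along the parallel at 60°, map distances are exaggerated by k = sec 60° = 2.000.
True distance = 1610 / 2.000 = 1610 × cos 60° ≈ 805 km.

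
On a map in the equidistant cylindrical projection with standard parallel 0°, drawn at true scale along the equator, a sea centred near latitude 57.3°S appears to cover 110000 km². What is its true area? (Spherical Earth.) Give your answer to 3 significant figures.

In the plate carrée (x = Rλ, y = Rφ), meridians are true-scale (h = 1) and parallels are stretched by k = sec φ.
Areal scale = h·k = 1 × sec φ; at 57.3°, h = 1.000, k = 1.851, so h·k = 1.851.
True area = apparent / (areal scale) = 110000 / 1.851 ≈ 59400 km².

59400 km²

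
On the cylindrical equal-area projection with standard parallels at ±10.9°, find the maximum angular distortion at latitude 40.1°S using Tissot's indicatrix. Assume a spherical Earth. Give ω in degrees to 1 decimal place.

28.3°

For cylindrical equal-area with standard parallel φ₀, h = cos φ / cos φ₀ and k = cos φ₀ / cos φ, so h·k = 1.
At 40.1°: h = 0.7790, k = 1.284; principal scales a = 1.284, b = 0.7790.
sin(ω/2) = (a − b)/(a + b) = 0.5048/2.063 = 0.2447, so ω = 2 arcsin(0.2447) ≈ 28.3°.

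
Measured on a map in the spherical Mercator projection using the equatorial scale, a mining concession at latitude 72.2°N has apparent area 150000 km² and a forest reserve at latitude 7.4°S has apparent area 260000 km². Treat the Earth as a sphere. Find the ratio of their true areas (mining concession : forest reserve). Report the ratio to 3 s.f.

0.0548

Since Mercator area scale is 1/cos²φ, the true area equals the apparent area multiplied by cos²φ.
True area of mining concession: 150000 × cos²(72.2°) = 150000 × 0.09345 = 14020 km².
True area of forest reserve: 260000 × cos²(7.4°) = 260000 × 0.9834 = 255700 km².
Ratio = 14020 / 255700 ≈ 0.0548.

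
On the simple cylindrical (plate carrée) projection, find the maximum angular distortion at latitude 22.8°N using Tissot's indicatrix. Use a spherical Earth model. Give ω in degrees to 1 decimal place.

In the plate carrée (x = Rλ, y = Rφ), meridians are true-scale (h = 1) and parallels are stretched by k = sec φ.
At 22.8°: h = 1.000, k = 1.085; principal scales a = 1.085, b = 1.000.
sin(ω/2) = (a − b)/(a + b) = 0.08476/2.085 = 0.04066, so ω = 2 arcsin(0.04066) ≈ 4.7°.

4.7°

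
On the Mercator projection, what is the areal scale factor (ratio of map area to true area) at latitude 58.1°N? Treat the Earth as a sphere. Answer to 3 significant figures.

3.58

Mercator is conformal, so the point scale is isotropic: h = k = sec φ = 1/cos φ.
Areal scale = k² = sec²φ = 1/cos²(58.1°) = 1/0.5284² = 3.581.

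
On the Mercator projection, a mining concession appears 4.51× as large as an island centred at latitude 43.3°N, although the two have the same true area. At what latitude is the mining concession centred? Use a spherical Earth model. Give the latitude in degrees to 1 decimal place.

On Mercator, (apparent₁)/(apparent₂) = sec²φ₁ / sec²φ₂ when true areas are equal.
cos²φ₂ / cos²φ₁ = 4.51  ⇒  cos φ₁ = cos 43.3° / √4.51 = 0.7278/2.124 = 0.3427.
φ₁ = arccos(0.3427) ≈ 70.0°.

70.0°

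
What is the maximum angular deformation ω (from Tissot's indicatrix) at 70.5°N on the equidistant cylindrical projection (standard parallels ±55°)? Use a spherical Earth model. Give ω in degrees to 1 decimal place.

In the equirectangular projection with standard parallel φ₀ = 55° (x = Rλ cos φ₀, y = Rφ), meridians are true-scale (h = 1) and the parallel scale is k = cos φ₀ / cos φ.
At 70.5°: h = 1.000, k = 1.718; principal scales a = 1.718, b = 1.000.
sin(ω/2) = (a − b)/(a + b) = 0.7183/2.718 = 0.2642, so ω = 2 arcsin(0.2642) ≈ 30.6°.

30.6°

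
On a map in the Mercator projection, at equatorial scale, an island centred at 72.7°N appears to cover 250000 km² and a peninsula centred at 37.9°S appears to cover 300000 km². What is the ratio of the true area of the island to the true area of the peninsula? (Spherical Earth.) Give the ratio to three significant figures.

0.118

On Mercator the areal scale is sec²φ, so true area = apparent × cos²φ.
True area of island: 250000 × cos²(72.7°) = 250000 × 0.08843 = 22110 km².
True area of peninsula: 300000 × cos²(37.9°) = 300000 × 0.6227 = 186800 km².
Ratio = 22110 / 186800 ≈ 0.118.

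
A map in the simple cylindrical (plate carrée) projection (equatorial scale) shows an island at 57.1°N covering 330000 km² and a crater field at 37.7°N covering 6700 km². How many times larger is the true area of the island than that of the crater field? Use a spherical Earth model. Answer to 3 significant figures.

On the plate carrée, areal scale = h·k = 1 × sec φ, so true area = apparent × cos φ.
True area of island: 330000 × cos(57.1°) = 330000 × 0.5432 = 179200 km².
True area of crater field: 6700 × cos(37.7°) = 6700 × 0.7912 = 5301 km².
Ratio = 179200 / 5301 ≈ 33.8.

33.8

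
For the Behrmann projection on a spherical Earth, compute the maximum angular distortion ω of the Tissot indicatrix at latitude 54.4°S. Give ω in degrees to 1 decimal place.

The Behrmann projection is cylindrical equal-area with φ₀ = 30°. A cylindrical equal-area projection with standard parallel φ₀ has meridian scale h = cos φ / cos φ₀ and parallel scale k = cos φ₀ / cos φ (so areas are preserved, h·k = 1).
At 54.4°: h = 0.6722, k = 1.488; principal scales a = 1.488, b = 0.6722.
sin(ω/2) = (a − b)/(a + b) = 0.8155/2.160 = 0.3776, so ω = 2 arcsin(0.3776) ≈ 44.4°.

44.4°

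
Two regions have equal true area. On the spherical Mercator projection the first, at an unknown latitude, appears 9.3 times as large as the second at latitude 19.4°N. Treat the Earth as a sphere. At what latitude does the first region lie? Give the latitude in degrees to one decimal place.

For equal true areas on Mercator, apparent areas scale as sec²φ, so the ratio is cos²φ₂ / cos²φ₁.
cos²φ₂ / cos²φ₁ = 9.3  ⇒  cos φ₁ = cos 19.4° / √9.3 = 0.9432/3.050 = 0.3093.
φ₁ = arccos(0.3093) ≈ 72.0°.

72.0°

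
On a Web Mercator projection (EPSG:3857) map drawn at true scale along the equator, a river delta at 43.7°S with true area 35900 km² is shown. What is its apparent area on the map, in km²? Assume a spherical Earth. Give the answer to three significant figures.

68700 km²

Mercator is conformal, so the point scale is isotropic: h = k = sec φ = 1/cos φ.
Areal scale = k² = sec²φ = 1/cos²(43.7°) = 1/0.7230² = 1.913.
Apparent area = 35900 × 1.913 ≈ 68700 km².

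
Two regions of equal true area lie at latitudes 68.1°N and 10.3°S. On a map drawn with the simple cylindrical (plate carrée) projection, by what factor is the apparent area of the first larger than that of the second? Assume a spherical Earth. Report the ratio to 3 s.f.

In the plate carrée (x = Rλ, y = Rφ), meridians are true-scale (h = 1) and parallels are stretched by k = sec φ.
Areal scale at 68.1°: h·k = 1.000 × 2.681 = 2.681.
Areal scale at 10.3°: h·k = 1.000 × 1.016 = 1.016.
Ratio = 2.681/1.016 ≈ 2.64.

2.64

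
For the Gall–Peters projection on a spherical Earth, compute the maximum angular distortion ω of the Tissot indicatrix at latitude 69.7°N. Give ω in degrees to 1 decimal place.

Gall–Peters is a cylindrical equal-area projection with standard parallels at ±45°. Cylindrical equal-area (φ₀ = 45°): h = cos φ / cos 45° along meridians, k = cos 45° / cos φ along parallels; h·k = 1.
At 69.7°: h = 0.4906, k = 2.038; principal scales a = 2.038, b = 0.4906.
sin(ω/2) = (a − b)/(a + b) = 1.548/2.529 = 0.6120, so ω = 2 arcsin(0.6120) ≈ 75.5°.

75.5°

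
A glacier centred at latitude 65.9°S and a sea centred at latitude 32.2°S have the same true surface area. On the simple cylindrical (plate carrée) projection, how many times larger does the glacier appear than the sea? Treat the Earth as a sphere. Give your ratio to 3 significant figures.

Plate carrée maps x = Rλ, y = Rφ. The meridian scale is h = 1 and the parallel scale is k = 1/cos φ = sec φ.
Areal scale at 65.9°: h·k = 1.000 × 2.449 = 2.449.
Areal scale at 32.2°: h·k = 1.000 × 1.182 = 1.182.
Ratio = 2.449/1.182 ≈ 2.07.

2.07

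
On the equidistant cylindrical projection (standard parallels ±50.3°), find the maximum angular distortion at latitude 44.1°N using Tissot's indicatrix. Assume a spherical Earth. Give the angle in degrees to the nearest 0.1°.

The equidistant cylindrical projection with φ₀ = 50.3° has h = 1 (meridians true) and k = cos φ₀ / cos φ along parallels.
At 44.1°: h = 1.000, k = 0.8895; principal scales a = 1.000, b = 0.8895.
sin(ω/2) = (a − b)/(a + b) = 0.1105/1.889 = 0.05849, so ω = 2 arcsin(0.05849) ≈ 6.7°.

6.7°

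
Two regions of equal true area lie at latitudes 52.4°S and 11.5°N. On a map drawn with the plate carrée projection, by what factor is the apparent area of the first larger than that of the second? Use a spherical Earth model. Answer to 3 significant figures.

Plate carrée maps x = Rλ, y = Rφ. The meridian scale is h = 1 and the parallel scale is k = 1/cos φ = sec φ.
Areal scale at 52.4°: h·k = 1.000 × 1.639 = 1.639.
Areal scale at 11.5°: h·k = 1.000 × 1.020 = 1.020.
Ratio = 1.639/1.020 ≈ 1.61.

1.61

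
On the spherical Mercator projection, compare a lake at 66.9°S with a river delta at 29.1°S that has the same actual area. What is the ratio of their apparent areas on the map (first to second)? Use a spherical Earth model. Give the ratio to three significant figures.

4.96

On Mercator, area is exaggerated by sec²φ = 1/cos²φ.
At 66.9°: sec²(66.9°) = 1/0.3923² = 6.497.
At 29.1°: sec²(29.1°) = 1/0.8738² = 1.310.
Ratio = 6.497/1.310 = cos²(29.1°)/cos²(66.9°) ≈ 4.96.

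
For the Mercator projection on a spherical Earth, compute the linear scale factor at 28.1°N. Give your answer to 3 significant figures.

1.13

Mercator is conformal, so the point scale is isotropic: h = k = sec φ = 1/cos φ.
k = 1/cos 28.1° = 1/0.8821 = 1.134.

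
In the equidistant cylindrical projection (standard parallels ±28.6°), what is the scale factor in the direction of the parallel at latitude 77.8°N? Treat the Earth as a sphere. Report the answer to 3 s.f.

With standard parallel φ₀ = 28.6°, the equirectangular projection gives x = Rλ cos φ₀, y = Rφ, so h = 1 and k = cos 28.6° / cos φ.
k = cos 28.6° / cos 77.8° = 0.8780/0.2113 = 4.155.

4.15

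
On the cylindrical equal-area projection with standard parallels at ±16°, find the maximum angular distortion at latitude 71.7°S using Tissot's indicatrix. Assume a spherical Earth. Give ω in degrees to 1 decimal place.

A cylindrical equal-area projection with standard parallel φ₀ has meridian scale h = cos φ / cos φ₀ and parallel scale k = cos φ₀ / cos φ (so areas are preserved, h·k = 1).
At 71.7°: h = 0.3266, k = 3.061; principal scales a = 3.061, b = 0.3266.
sin(ω/2) = (a − b)/(a + b) = 2.735/3.388 = 0.8072, so ω = 2 arcsin(0.8072) ≈ 107.6°.

107.6°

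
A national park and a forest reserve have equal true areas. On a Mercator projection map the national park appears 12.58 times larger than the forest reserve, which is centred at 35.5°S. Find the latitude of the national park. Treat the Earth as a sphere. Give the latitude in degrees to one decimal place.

Mercator areal scale is sec²φ, so apparent-area ratio = sec²φ₁ / sec²φ₂ = cos²φ₂ / cos²φ₁.
cos²φ₂ / cos²φ₁ = 12.58  ⇒  cos φ₁ = cos 35.5° / √12.58 = 0.8141/3.547 = 0.2295.
φ₁ = arccos(0.2295) ≈ 76.7°.

76.7°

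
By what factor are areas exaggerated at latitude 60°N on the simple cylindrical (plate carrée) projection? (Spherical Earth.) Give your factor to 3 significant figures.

2.00

Plate carrée maps x = Rλ, y = Rφ. The meridian scale is h = 1 and the parallel scale is k = 1/cos φ = sec φ.
Areal scale = h·k = 1 × sec φ; at 60°, h = 1.000, k = 2.000, so h·k = 2.000.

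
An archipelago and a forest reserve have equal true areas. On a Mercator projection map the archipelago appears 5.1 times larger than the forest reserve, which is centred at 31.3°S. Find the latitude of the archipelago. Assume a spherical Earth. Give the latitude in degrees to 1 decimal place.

67.8°

On Mercator, (apparent₁)/(apparent₂) = sec²φ₁ / sec²φ₂ when true areas are equal.
cos²φ₂ / cos²φ₁ = 5.1  ⇒  cos φ₁ = cos 31.3° / √5.1 = 0.8545/2.258 = 0.3784.
φ₁ = arccos(0.3784) ≈ 67.8°.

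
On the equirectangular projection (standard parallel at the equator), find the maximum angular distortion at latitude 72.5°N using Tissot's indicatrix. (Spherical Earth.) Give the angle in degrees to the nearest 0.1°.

65.0°

In the plate carrée (x = Rλ, y = Rφ), meridians are true-scale (h = 1) and parallels are stretched by k = sec φ.
At 72.5°: h = 1.000, k = 3.326; principal scales a = 3.326, b = 1.000.
sin(ω/2) = (a − b)/(a + b) = 2.326/4.326 = 0.5376, so ω = 2 arcsin(0.5376) ≈ 65.0°.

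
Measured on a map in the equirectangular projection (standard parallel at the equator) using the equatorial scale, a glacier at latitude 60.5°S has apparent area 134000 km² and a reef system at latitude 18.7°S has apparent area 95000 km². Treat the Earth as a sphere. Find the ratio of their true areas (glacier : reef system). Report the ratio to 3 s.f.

Plate carrée has h = 1 and k = sec φ, giving areal scale sec φ; true area = (apparent area) · cos φ.
True area of glacier: 134000 × cos(60.5°) = 134000 × 0.4924 = 65980 km².
True area of reef system: 95000 × cos(18.7°) = 95000 × 0.9472 = 89980 km².
Ratio = 65980 / 89980 ≈ 0.733.

0.733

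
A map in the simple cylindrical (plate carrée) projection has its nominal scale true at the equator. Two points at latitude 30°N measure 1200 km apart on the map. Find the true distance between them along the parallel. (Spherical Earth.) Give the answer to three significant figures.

1040 km

In the plate carrée (x = Rλ, y = Rφ), meridians are true-scale (h = 1) and parallels are stretched by k = sec φ.
Along the parallel at 30°, map distances are exaggerated by k = sec 30° = 1.155.
True distance = 1200 / 1.155 = 1200 × cos 30° ≈ 1040 km.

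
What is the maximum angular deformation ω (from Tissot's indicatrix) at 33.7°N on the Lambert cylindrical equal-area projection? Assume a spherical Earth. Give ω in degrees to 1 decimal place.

21.0°

The Lambert cylindrical equal-area projection is the cylindrical equal-area projection with its standard parallel at the equator (φ₀ = 0). Cylindrical equal-area (φ₀ = 0°): h = cos φ / cos 0° along meridians, k = cos 0° / cos φ along parallels; h·k = 1.
At 33.7°: h = 0.8320, k = 1.202; principal scales a = 1.202, b = 0.8320.
sin(ω/2) = (a − b)/(a + b) = 0.3700/2.034 = 0.1819, so ω = 2 arcsin(0.1819) ≈ 21.0°.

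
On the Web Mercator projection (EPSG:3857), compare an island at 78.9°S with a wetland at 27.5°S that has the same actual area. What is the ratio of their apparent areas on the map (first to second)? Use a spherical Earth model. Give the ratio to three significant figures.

Mercator areal scale is sec²φ.
At 78.9°: sec²(78.9°) = 1/0.1925² = 26.98.
At 27.5°: sec²(27.5°) = 1/0.8870² = 1.271.
Ratio = 26.98/1.271 = cos²(27.5°)/cos²(78.9°) ≈ 21.2.

21.2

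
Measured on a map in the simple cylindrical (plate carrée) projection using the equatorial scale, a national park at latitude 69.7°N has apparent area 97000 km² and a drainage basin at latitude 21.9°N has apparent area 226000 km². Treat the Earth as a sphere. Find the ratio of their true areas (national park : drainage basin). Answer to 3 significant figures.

0.160

On the plate carrée, areal scale = h·k = 1 × sec φ, so true area = apparent × cos φ.
True area of national park: 97000 × cos(69.7°) = 97000 × 0.3469 = 33650 km².
True area of drainage basin: 226000 × cos(21.9°) = 226000 × 0.9278 = 209700 km².
Ratio = 33650 / 209700 ≈ 0.160.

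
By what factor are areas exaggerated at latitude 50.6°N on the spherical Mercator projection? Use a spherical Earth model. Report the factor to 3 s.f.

2.48

For Mercator, h = k = sec φ (a conformal cylindrical projection has a single point scale, 1/cos φ).
Areal scale = k² = sec²φ = 1/cos²(50.6°) = 1/0.6347² = 2.482.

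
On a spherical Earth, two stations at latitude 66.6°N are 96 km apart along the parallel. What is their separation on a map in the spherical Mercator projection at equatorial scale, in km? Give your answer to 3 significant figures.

242 km

Mercator is conformal, so the point scale is isotropic: h = k = sec φ = 1/cos φ.
Along the parallel, k = sec 66.6° = 1/0.3971 = 2.518.
Map distance = 96 × 2.518 ≈ 242 km.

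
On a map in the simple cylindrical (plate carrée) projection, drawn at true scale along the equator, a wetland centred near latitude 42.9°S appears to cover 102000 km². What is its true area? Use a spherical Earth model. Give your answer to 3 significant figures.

74700 km²

Plate carrée maps x = Rλ, y = Rφ. The meridian scale is h = 1 and the parallel scale is k = 1/cos φ = sec φ.
Areal scale = h·k = 1 × sec φ; at 42.9°, h = 1.000, k = 1.365, so h·k = 1.365.
True area = apparent / (areal scale) = 102000 / 1.365 ≈ 74700 km².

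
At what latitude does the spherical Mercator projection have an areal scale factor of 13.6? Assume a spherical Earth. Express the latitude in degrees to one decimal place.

Mercator areal scale is sec²φ.
sec²φ = 13.6  ⇒  cos²φ = 0.07353  ⇒  cos φ = 0.2712.
φ = arccos(0.2712) ≈ 74.3°.

74.3°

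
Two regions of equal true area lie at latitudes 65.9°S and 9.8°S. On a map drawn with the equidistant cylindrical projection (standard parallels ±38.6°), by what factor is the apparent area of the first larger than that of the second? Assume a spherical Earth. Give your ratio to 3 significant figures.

2.41

With standard parallel φ₀ = 38.6°, the equirectangular projection gives x = Rλ cos φ₀, y = Rφ, so h = 1 and k = cos 38.6° / cos φ.
Areal scale at 65.9°: h·k = 1.000 × 1.914 = 1.914.
Areal scale at 9.8°: h·k = 1.000 × 0.7931 = 0.7931.
Ratio = 1.914/0.7931 ≈ 2.41.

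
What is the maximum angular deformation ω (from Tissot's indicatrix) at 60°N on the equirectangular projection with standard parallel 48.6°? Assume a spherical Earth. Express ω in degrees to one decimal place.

With standard parallel φ₀ = 48.6°, the equirectangular projection gives x = Rλ cos φ₀, y = Rφ, so h = 1 and k = cos 48.6° / cos φ.
At 60°: h = 1.000, k = 1.323; principal scales a = 1.323, b = 1.000.
sin(ω/2) = (a − b)/(a + b) = 0.3226/2.323 = 0.1389, so ω = 2 arcsin(0.1389) ≈ 16.0°.

16.0°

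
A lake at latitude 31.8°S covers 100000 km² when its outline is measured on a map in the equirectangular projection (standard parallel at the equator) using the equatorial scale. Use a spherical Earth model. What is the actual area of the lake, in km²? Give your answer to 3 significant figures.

85000 km²

Plate carrée maps x = Rλ, y = Rφ. The meridian scale is h = 1 and the parallel scale is k = 1/cos φ = sec φ.
Areal scale = h·k = 1 × sec φ; at 31.8°, h = 1.000, k = 1.177, so h·k = 1.177.
True area = apparent / (areal scale) = 100000 / 1.177 ≈ 85000 km².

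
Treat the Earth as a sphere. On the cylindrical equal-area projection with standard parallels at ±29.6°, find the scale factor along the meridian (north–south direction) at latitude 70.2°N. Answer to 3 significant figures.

For cylindrical equal-area with standard parallel φ₀, h = cos φ / cos φ₀ and k = cos φ₀ / cos φ, so h·k = 1.
h = cos 70.2° / cos 29.6° = 0.3387/0.8695 = 0.3896.

0.390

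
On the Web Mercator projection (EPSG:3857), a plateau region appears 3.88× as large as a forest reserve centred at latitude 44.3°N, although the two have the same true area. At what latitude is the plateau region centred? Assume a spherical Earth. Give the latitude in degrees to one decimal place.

68.7°

For equal true areas on Mercator, apparent areas scale as sec²φ, so the ratio is cos²φ₂ / cos²φ₁.
cos²φ₂ / cos²φ₁ = 3.88  ⇒  cos φ₁ = cos 44.3° / √3.88 = 0.7157/1.970 = 0.3633.
φ₁ = arccos(0.3633) ≈ 68.7°.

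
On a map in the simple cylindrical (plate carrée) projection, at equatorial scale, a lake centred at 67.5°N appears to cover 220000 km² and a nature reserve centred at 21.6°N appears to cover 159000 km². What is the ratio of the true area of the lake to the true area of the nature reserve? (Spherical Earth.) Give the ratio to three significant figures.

On the plate carrée, areal scale = h·k = 1 × sec φ, so true area = apparent × cos φ.
True area of lake: 220000 × cos(67.5°) = 220000 × 0.3827 = 84190 km².
True area of nature reserve: 159000 × cos(21.6°) = 159000 × 0.9298 = 147800 km².
Ratio = 84190 / 147800 ≈ 0.569.

0.569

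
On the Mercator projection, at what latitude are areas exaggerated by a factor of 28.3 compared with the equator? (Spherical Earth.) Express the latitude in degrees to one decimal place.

79.2°

Mercator areal scale is sec²φ.
sec²φ = 28.3  ⇒  cos²φ = 0.03534  ⇒  cos φ = 0.1880.
φ = arccos(0.1880) ≈ 79.2°.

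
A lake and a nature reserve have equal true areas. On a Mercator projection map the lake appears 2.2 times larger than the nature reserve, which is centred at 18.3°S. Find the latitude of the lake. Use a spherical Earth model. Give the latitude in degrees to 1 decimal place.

For equal true areas on Mercator, apparent areas scale as sec²φ, so the ratio is cos²φ₂ / cos²φ₁.
cos²φ₂ / cos²φ₁ = 2.2  ⇒  cos φ₁ = cos 18.3° / √2.2 = 0.9494/1.483 = 0.6401.
φ₁ = arccos(0.6401) ≈ 50.2°.

50.2°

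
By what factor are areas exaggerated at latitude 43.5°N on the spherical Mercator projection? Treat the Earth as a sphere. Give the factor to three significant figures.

1.90

Mercator is conformal, so the point scale is isotropic: h = k = sec φ = 1/cos φ.
Areal scale = k² = sec²φ = 1/cos²(43.5°) = 1/0.7254² = 1.901.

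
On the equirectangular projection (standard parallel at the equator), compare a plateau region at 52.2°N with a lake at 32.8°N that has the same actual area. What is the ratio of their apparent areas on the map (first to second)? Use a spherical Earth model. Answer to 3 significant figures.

1.37

Plate carrée maps x = Rλ, y = Rφ. The meridian scale is h = 1 and the parallel scale is k = 1/cos φ = sec φ.
Areal scale at 52.2°: h·k = 1.000 × 1.632 = 1.632.
Areal scale at 32.8°: h·k = 1.000 × 1.190 = 1.190.
Ratio = 1.632/1.190 ≈ 1.37.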